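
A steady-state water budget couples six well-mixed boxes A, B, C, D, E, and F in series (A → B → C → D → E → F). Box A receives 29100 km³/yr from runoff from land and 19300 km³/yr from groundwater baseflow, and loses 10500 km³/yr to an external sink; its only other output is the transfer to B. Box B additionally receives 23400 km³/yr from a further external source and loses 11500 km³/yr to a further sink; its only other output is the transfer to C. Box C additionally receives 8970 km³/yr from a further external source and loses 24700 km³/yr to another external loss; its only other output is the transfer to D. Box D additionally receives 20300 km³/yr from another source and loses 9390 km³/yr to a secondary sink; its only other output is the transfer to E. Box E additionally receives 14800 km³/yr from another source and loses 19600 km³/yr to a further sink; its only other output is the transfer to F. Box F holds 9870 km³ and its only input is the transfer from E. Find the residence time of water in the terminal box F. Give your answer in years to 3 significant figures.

Box A: F(A→B) = (29100 + 19300) − 10500 = 37900 km³/yr.
Box B: F(B→C) = (37900 + 23400) − 11500 = 49800 km³/yr.
Box C: F(C→D) = (49800 + 8970) − 24700 = 34070 km³/yr.
Box D: F(D→E) = (34070 + 20300) − 9390 = 44980 km³/yr.
Box E: F(E→F) = (44980 + 14800) − 19600 = 40180 km³/yr.
Box F throughput = its input = 40180 km³/yr; τ = 9870 / 40180 = 0.2456 yr.

0.246 yr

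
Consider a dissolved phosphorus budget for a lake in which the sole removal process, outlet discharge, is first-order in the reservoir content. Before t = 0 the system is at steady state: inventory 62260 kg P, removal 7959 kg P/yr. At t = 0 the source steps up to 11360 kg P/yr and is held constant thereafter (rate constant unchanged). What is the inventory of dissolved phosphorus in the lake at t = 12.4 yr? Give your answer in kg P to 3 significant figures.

Residence time τ = M₀/F₀ = 7.823 yr. The eventual steady state is M_∞ = M₀·(F₁/F₀) = 62260 × 11360/7959 = 88865 kg P.
The anomaly ΔM(t) = M(t) − M_∞ decays as ΔM₀·e^(−t/τ) with ΔM₀ = 62260 − 88865 = −26600 kg P.
At t = 12.4 yr, e^(−t/τ) = e^(−1.585) = 0.2049, so ΔM = −5452 kg P and M = 88865 − 5452 = 83413 kg P.

83400 kg P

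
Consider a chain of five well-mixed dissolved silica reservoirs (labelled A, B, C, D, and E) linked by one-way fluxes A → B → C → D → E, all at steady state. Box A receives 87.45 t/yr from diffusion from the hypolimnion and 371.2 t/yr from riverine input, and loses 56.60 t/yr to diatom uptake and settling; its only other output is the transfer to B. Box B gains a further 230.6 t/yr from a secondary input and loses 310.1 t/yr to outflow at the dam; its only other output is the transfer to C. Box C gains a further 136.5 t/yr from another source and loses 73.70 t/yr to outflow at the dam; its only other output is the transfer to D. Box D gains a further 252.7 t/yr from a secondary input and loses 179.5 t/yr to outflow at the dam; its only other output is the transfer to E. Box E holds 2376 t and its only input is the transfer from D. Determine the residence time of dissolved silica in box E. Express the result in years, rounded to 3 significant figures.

Box A: F(A→B) = (87.45 + 371.2) − 56.60 = 402.05 t/yr.
Box B: F(B→C) = (402.05 + 230.6) − 310.1 = 322.55 t/yr.
Box C: F(C→D) = (322.55 + 136.5) − 73.70 = 385.35 t/yr.
Box D: F(D→E) = (385.35 + 252.7) − 179.5 = 458.55 t/yr.
Box E throughput = its input = 458.55 t/yr; τ = 2376 / 458.55 = 5.182 yr.

5.18 yr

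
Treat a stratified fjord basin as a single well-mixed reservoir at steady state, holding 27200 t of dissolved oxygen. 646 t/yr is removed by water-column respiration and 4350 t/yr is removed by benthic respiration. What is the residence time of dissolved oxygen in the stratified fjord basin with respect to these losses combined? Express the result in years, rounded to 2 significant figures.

Total removal = 646.0 + 4350 = 4996.0 t/yr.
τ = M / ΣF_out = 27200 / 4996.0 = 5.444 yr.

5.4 yr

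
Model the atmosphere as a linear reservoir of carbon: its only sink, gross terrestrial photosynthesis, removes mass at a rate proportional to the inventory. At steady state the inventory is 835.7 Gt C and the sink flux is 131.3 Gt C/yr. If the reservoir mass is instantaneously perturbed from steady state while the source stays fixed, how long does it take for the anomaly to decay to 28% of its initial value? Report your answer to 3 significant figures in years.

For a linear reservoir the anomaly decays as exp(−t/τ) with τ = M/F = 835.7/131.3 = 6.365 yr.
exp(−t/τ) = 0.28 ⇒ t = −τ ln(0.28) = 6.365 × 1.273 = 8.102 yr.

8.10 yr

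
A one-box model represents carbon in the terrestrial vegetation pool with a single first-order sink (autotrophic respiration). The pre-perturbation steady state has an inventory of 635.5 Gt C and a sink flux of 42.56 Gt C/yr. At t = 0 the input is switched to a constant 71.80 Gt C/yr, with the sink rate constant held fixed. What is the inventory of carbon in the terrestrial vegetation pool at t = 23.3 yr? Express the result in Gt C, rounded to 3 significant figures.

τ = M₀/F₀ = 635.5/42.56 = 14.93 yr; rate constant k = 1/τ.
New steady state M_∞ = F₁/k = F₁·τ = 71.80 × 14.93 = 1072.1 Gt C.
M(t) = M_∞ + (M₀ − M_∞)·e^(−t/τ); t/τ = 23.3/14.93 = 1.560, so e^(−t/τ) = 0.2100.
M(t) = 1072.1 − 436.6 × 0.2100 = 980.40 Gt C.

980 Gt C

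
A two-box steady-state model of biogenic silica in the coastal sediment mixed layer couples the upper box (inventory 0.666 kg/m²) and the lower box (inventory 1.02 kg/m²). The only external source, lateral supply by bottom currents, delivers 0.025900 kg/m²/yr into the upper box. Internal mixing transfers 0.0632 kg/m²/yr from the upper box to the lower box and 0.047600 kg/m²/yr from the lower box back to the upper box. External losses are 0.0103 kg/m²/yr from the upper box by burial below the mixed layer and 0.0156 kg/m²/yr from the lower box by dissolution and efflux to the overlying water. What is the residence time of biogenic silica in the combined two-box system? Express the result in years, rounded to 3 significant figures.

65.1 yr

For the system as a whole, the A↔B exchange is internal and contributes nothing to the throughput; only the external sinks remove mass.
M_total = 0.666 + 1.02 = 1.6860 kg/m².
ΣF_external_out = 0.0103 + 0.0156 = 0.025900 kg/m²/yr.
τ = M_total / ΣF_ext = 1.6860 / 0.025900 = 65.10 yr.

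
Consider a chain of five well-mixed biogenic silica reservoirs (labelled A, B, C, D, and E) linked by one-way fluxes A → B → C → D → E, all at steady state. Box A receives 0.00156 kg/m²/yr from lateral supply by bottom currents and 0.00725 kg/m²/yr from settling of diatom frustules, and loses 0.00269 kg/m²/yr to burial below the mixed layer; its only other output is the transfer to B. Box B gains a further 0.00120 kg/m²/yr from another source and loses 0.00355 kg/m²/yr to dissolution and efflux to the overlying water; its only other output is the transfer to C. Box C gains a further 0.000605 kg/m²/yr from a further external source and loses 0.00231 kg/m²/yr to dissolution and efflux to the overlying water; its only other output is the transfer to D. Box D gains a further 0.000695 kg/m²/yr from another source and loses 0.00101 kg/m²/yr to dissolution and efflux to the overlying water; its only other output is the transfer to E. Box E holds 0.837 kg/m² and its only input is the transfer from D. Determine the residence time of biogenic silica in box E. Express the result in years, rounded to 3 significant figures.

478 yr

Box A: F(A→B) = (0.00156 + 0.00725) − 0.00269 = 0.0061200 kg/m²/yr.
Box B: F(B→C) = (0.0061200 + 0.00120) − 0.00355 = 0.0037700 kg/m²/yr.
Box C: F(C→D) = (0.0037700 + 0.000605) − 0.00231 = 0.0020650 kg/m²/yr.
Box D: F(D→E) = (0.0020650 + 0.000695) − 0.00101 = 0.0017500 kg/m²/yr.
Box E throughput = its input = 0.0017500 kg/m²/yr; τ = 0.837 / 0.0017500 = 478.3 yr.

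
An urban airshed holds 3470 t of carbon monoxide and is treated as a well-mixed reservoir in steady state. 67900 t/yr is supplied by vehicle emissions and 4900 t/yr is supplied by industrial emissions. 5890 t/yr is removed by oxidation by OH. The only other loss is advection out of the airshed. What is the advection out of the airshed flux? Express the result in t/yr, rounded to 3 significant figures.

66900 t/yr

At steady state ΣF_in = ΣF_out.
ΣF_in = 67900 + 4900 = 72800 t/yr.
Advection out of the airshed flux = ΣF_in − (5890) = 72800 − 5890 = 66910 t/yr.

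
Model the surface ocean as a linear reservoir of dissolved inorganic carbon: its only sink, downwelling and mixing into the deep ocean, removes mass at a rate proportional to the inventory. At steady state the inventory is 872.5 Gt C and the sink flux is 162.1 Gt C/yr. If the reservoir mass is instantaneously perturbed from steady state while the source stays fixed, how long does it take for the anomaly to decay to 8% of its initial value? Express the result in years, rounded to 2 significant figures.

14 yr

For a linear reservoir the anomaly decays as exp(−t/τ) with τ = M/F = 872.5/162.1 = 5.382 yr.
exp(−t/τ) = 0.08 ⇒ t = −τ ln(0.08) = 5.382 × 2.526 = 13.59 yr.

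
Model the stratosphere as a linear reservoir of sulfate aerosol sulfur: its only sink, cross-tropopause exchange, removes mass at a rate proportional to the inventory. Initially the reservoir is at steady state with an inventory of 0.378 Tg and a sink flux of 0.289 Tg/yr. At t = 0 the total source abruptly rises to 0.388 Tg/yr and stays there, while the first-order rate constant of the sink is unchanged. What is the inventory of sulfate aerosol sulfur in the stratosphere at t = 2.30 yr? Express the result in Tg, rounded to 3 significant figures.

The sink rate constant is k = F₀/M₀ = 0.289/0.378 = 0.7646 yr⁻¹.
Solving dM/dt = F₁ − kM with M(0) = M₀ gives M(t) = F₁/k + (M₀ − F₁/k)·e^(−kt).
F₁/k = 0.388/0.7646 = 0.50749 Tg; kt = 0.7646 × 2.30 = 1.758, e^(−kt) = 0.1723.
M(2.30) = 0.50749 + (0.378 − 0.50749) × 0.1723 = 0.50749 − 0.02231 = 0.48518 Tg.

0.485 Tg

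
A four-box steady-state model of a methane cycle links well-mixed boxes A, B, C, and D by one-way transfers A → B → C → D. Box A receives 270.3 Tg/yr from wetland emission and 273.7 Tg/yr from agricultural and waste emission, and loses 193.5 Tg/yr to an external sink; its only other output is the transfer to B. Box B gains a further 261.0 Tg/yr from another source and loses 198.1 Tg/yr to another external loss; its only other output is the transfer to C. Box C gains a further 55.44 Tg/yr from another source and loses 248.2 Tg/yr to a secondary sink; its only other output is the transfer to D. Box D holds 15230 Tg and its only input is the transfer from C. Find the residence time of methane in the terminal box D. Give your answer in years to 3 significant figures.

Box A: F(A→B) = (270.3 + 273.7) − 193.5 = 350.50 Tg/yr.
Box B: F(B→C) = (350.50 + 261.0) − 198.1 = 413.40 Tg/yr.
Box C: F(C→D) = (413.40 + 55.44) − 248.2 = 220.64 Tg/yr.
Box D throughput = its input = 220.64 Tg/yr; τ = 15230 / 220.64 = 69.03 yr.

69.0 yr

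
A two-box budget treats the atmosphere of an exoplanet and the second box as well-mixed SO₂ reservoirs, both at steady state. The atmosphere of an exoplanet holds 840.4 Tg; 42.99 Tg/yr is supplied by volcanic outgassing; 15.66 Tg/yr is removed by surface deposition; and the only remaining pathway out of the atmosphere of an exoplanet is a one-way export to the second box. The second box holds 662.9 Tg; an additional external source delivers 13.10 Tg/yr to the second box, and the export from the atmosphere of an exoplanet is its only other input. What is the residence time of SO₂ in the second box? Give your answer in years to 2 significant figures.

16 yr

Balance the atmosphere of an exoplanet: ΣF_in = 42.990 Tg/yr.
Export to the second box = ΣF_in − (15.66) = 27.330 Tg/yr.
Total input to the second box = 27.330 + 13.10 = 40.430 Tg/yr; at steady state this equals its total output.
τ = M / F = 662.9 / 40.430 = 16.40 yr.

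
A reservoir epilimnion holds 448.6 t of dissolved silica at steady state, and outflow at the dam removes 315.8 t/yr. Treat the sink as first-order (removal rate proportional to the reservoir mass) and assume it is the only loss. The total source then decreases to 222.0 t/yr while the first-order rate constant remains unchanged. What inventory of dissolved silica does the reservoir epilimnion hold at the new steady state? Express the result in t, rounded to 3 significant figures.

Rate constant k = F/M = 315.8 / 448.6 = 0.7040 yr⁻¹.
At the new steady state, source = k·M_new ⇒ M_new = 222.0 / 0.7040 = 315.4 t.
(Equivalently M_new = M × F_new/F_old = 448.6 × 222.0/315.8.)

315 t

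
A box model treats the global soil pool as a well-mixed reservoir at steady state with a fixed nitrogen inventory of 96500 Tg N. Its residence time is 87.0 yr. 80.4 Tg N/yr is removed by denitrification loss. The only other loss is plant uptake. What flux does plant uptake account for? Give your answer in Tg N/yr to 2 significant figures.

1000 Tg N/yr

Total removal F = M/τ = 96500 / 87.0 = 1109 Tg N/yr.
Plant uptake = F − (80.4) = 1109 − 80.40 = 1029 Tg N/yr.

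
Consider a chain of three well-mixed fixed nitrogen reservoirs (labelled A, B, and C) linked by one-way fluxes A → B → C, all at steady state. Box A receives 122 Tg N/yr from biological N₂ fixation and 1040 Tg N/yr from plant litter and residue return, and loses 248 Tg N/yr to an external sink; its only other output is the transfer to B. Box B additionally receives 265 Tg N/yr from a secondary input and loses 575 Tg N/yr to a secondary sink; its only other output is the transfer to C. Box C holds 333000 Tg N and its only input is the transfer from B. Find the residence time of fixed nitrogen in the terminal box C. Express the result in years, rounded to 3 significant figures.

Box A: F(A→B) = (122 + 1040) − 248 = 914.00 Tg N/yr.
Box B: F(B→C) = (914.00 + 265) − 575 = 604.00 Tg N/yr.
Box C throughput = its input = 604.00 Tg N/yr; τ = 333000 / 604.00 = 551.3 yr.

551 yr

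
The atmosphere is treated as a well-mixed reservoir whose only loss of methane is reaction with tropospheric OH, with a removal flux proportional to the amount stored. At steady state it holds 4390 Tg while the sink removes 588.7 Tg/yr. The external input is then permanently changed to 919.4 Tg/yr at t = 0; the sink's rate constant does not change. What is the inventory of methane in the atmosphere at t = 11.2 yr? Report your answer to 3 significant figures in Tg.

Residence time τ = M₀/F₀ = 7.457 yr. The eventual steady state is M_∞ = M₀·(F₁/F₀) = 4390 × 919.4/588.7 = 6856.1 Tg.
The anomaly ΔM(t) = M(t) − M_∞ decays as ΔM₀·e^(−t/τ) with ΔM₀ = 4390 − 6856.1 = −2466 Tg.
At t = 11.2 yr, e^(−t/τ) = e^(−1.502) = 0.2227, so ΔM = −549.2 Tg and M = 6856.1 − 549.2 = 6306.9 Tg.

6310 Tg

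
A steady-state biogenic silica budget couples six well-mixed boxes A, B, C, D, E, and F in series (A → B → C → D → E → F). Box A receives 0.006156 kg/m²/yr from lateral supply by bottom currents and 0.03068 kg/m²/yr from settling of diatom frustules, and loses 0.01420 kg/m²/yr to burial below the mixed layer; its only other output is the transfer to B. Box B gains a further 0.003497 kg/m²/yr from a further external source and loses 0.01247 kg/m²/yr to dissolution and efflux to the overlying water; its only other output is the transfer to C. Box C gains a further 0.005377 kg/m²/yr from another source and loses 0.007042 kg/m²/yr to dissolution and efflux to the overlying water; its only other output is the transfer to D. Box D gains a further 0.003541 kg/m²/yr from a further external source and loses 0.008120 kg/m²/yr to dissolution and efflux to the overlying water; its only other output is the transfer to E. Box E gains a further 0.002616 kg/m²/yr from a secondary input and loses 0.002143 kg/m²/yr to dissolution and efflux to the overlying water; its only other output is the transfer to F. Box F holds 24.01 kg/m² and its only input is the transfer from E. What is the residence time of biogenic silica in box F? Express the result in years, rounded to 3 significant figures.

Box A: F(A→B) = (0.006156 + 0.03068) − 0.01420 = 0.022636 kg/m²/yr.
Box B: F(B→C) = (0.022636 + 0.003497) − 0.01247 = 0.013663 kg/m²/yr.
Box C: F(C→D) = (0.013663 + 0.005377) − 0.007042 = 0.011998 kg/m²/yr.
Box D: F(D→E) = (0.011998 + 0.003541) − 0.008120 = 0.0074190 kg/m²/yr.
Box E: F(E→F) = (0.0074190 + 0.002616) − 0.002143 = 0.0078920 kg/m²/yr.
Box F throughput = its input = 0.0078920 kg/m²/yr; τ = 24.01 / 0.0078920 = 3042 yr.

3040 yr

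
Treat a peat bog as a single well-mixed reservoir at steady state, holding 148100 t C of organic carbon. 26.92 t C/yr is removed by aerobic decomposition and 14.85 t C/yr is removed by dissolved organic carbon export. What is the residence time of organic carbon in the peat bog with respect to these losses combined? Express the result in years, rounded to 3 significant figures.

Total removal = 26.92 + 14.85 = 41.770 t C/yr.
τ = M / ΣF_out = 148100 / 41.770 = 3546 yr.

3550 yr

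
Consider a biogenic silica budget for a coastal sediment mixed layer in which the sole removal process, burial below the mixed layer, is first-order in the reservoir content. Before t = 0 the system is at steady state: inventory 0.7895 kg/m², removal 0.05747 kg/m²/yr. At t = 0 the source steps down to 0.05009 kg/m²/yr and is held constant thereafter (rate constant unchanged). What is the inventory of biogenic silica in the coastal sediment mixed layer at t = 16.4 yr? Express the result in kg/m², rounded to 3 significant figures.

0.719 kg/m²

Residence time τ = M₀/F₀ = 13.74 yr. The eventual steady state is M_∞ = M₀·(F₁/F₀) = 0.7895 × 0.05009/0.05747 = 0.68812 kg/m².
The anomaly ΔM(t) = M(t) − M_∞ decays as ΔM₀·e^(−t/τ) with ΔM₀ = 0.7895 − 0.68812 = 0.1014 kg/m².
At t = 16.4 yr, e^(−t/τ) = e^(−1.194) = 0.3031, so ΔM = 0.03073 kg/m² and M = 0.68812 + 0.03073 = 0.71884 kg/m².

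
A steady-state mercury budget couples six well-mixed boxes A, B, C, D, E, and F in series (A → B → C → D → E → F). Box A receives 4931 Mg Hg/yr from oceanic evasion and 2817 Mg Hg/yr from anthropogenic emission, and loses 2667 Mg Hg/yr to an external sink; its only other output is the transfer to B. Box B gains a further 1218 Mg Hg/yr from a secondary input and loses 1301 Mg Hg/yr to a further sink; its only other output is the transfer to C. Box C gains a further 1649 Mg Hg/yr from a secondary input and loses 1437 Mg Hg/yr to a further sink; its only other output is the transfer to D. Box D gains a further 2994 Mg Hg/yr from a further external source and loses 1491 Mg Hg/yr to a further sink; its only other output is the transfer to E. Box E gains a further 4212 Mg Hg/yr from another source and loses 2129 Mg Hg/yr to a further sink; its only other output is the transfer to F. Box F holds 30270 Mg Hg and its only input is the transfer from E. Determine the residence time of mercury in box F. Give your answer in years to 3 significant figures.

3.44 yr

Box A: F(A→B) = (4931 + 2817) − 2667 = 5081.0 Mg Hg/yr.
Box B: F(B→C) = (5081.0 + 1218) − 1301 = 4998.0 Mg Hg/yr.
Box C: F(C→D) = (4998.0 + 1649) − 1437 = 5210.0 Mg Hg/yr.
Box D: F(D→E) = (5210.0 + 2994) − 1491 = 6713.0 Mg Hg/yr.
Box E: F(E→F) = (6713.0 + 4212) − 2129 = 8796.0 Mg Hg/yr.
Box F throughput = its input = 8796.0 Mg Hg/yr; τ = 30270 / 8796.0 = 3.441 yr.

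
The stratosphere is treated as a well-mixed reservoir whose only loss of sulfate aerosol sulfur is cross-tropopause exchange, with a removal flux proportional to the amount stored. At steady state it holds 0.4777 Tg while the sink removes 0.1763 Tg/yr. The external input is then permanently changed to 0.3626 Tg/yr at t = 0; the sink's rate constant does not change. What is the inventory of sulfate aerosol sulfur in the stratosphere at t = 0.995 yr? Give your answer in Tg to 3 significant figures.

The sink rate constant is k = F₀/M₀ = 0.1763/0.4777 = 0.3691 yr⁻¹.
Solving dM/dt = F₁ − kM with M(0) = M₀ gives M(t) = F₁/k + (M₀ − F₁/k)·e^(−kt).
F₁/k = 0.3626/0.3691 = 0.98250 Tg; kt = 0.3691 × 0.995 = 0.3672, e^(−kt) = 0.6927.
M(0.995) = 0.98250 + (0.4777 − 0.98250) × 0.6927 = 0.98250 − 0.3497 = 0.63284 Tg.

0.633 Tg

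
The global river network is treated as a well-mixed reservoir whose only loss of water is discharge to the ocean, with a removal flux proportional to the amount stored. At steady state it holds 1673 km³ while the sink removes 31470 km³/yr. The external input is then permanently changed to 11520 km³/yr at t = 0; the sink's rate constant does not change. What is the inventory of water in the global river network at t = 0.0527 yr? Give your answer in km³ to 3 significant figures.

1010 km³

τ = M₀/F₀ = 1673/31470 = 0.05316 yr; rate constant k = 1/τ.
New steady state M_∞ = F₁/k = F₁·τ = 11520 × 0.05316 = 612.42 km³.
M(t) = M_∞ + (M₀ − M_∞)·e^(−t/τ); t/τ = 0.0527/0.05316 = 0.9913, so e^(−t/τ) = 0.3711.
M(t) = 612.42 + 1061 × 0.3711 = 1006.0 km³.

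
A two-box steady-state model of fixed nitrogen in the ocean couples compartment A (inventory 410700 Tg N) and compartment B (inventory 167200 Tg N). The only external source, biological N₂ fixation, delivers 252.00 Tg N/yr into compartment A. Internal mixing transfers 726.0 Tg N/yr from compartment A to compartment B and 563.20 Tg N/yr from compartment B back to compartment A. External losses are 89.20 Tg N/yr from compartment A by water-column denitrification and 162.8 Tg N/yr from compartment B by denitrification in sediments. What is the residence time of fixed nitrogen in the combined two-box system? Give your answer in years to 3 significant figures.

Residence time in the combined system uses the total inventory and the total *external* removal — internal exchanges between the two boxes cancel.
M_total = 410700 + 167200 = 577900 Tg N.
ΣF_external_out = 89.20 + 162.8 = 252.00 Tg N/yr.
τ = M_total / ΣF_ext = 577900 / 252.00 = 2293 yr.

2290 yr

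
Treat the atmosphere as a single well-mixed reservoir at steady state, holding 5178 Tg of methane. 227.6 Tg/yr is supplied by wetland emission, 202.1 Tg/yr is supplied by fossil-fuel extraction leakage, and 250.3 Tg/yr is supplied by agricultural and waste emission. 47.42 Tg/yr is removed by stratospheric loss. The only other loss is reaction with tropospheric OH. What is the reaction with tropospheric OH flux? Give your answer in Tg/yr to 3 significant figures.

633 Tg/yr

At steady state ΣF_in = ΣF_out.
ΣF_in = 227.6 + 202.1 + 250.3 = 680.00 Tg/yr.
Reaction with tropospheric OH flux = ΣF_in − (47.42) = 680.00 − 47.42 = 632.6 Tg/yr.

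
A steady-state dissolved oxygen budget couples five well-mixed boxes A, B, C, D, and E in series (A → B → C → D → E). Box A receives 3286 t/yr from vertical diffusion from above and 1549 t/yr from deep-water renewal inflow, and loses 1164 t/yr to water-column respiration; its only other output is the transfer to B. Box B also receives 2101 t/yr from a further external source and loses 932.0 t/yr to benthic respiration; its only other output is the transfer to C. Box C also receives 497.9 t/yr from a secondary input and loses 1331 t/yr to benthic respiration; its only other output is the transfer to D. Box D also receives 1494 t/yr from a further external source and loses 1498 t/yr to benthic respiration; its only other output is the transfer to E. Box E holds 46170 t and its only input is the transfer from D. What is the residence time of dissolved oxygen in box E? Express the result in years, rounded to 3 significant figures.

11.5 yr

Box A: F(A→B) = (3286 + 1549) − 1164 = 3671.0 t/yr.
Box B: F(B→C) = (3671.0 + 2101) − 932.0 = 4840.0 t/yr.
Box C: F(C→D) = (4840.0 + 497.9) − 1331 = 4006.9 t/yr.
Box D: F(D→E) = (4006.9 + 1494) − 1498 = 4002.9 t/yr.
Box E throughput = its input = 4002.9 t/yr; τ = 46170 / 4002.9 = 11.53 yr.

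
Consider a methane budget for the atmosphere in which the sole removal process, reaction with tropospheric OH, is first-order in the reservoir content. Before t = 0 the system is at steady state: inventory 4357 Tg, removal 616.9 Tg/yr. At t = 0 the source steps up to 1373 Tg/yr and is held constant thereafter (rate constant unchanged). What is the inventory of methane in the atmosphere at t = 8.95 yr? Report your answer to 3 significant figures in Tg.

The sink rate constant is k = F₀/M₀ = 616.9/4357 = 0.1416 yr⁻¹.
Solving dM/dt = F₁ − kM with M(0) = M₀ gives M(t) = F₁/k + (M₀ − F₁/k)·e^(−kt).
F₁/k = 1373/0.1416 = 9697.1 Tg; kt = 0.1416 × 8.95 = 1.267, e^(−kt) = 0.2816.
M(8.95) = 9697.1 + (4357 − 9697.1) × 0.2816 = 9697.1 − 1504 = 8193.3 Tg.

8190 Tg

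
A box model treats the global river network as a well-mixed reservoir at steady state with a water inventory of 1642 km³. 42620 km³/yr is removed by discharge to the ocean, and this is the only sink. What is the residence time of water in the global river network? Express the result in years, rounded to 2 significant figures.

τ = M / F = 1642 / 42620 = 0.03853 yr.

0.039 yr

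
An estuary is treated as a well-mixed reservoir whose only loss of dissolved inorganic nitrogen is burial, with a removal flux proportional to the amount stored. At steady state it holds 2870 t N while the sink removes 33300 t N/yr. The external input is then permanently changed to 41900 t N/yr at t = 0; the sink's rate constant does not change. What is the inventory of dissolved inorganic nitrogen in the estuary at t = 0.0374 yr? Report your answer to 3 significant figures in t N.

Residence time τ = M₀/F₀ = 0.08619 yr. The eventual steady state is M_∞ = M₀·(F₁/F₀) = 2870 × 41900/33300 = 3611.2 t N.
The anomaly ΔM(t) = M(t) − M_∞ decays as ΔM₀·e^(−t/τ) with ΔM₀ = 2870 − 3611.2 = −741.2 t N.
At t = 0.0374 yr, e^(−t/τ) = e^(−0.4339) = 0.6479, so ΔM = −480.3 t N and M = 3611.2 − 480.3 = 3130.9 t N.

3130 t N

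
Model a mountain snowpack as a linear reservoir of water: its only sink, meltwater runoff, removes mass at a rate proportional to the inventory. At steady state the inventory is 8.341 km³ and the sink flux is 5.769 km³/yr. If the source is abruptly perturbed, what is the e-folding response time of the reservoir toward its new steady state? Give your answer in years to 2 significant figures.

For a linear reservoir the response time equals the residence time τ = M/F.
τ = 8.341 / 5.769 = 1.446 yr.

1.4 yr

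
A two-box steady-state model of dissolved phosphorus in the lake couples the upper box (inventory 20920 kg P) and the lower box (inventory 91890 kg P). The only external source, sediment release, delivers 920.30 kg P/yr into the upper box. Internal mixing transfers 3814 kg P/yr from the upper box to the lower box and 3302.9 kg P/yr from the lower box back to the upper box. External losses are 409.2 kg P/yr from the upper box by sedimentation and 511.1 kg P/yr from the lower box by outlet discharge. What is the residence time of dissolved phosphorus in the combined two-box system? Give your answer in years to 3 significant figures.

Residence time in the combined system uses the total inventory and the total *external* removal — internal exchanges between the two boxes cancel.
M_total = 20920 + 91890 = 112810 kg P.
ΣF_external_out = 409.2 + 511.1 = 920.30 kg P/yr.
τ = M_total / ΣF_ext = 112810 / 920.30 = 122.6 yr.

123 yr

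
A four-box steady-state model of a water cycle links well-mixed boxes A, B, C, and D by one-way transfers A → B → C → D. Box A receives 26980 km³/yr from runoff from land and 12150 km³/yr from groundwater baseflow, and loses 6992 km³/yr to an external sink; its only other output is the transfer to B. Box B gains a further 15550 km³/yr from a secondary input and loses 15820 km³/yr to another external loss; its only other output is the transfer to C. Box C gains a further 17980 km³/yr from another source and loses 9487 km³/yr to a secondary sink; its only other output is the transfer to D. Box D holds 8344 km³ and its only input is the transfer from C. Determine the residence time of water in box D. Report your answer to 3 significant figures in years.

0.207 yr

Box A: F(A→B) = (26980 + 12150) − 6992 = 32138 km³/yr.
Box B: F(B→C) = (32138 + 15550) − 15820 = 31868 km³/yr.
Box C: F(C→D) = (31868 + 17980) − 9487 = 40361 km³/yr.
Box D throughput = its input = 40361 km³/yr; τ = 8344 / 40361 = 0.2067 yr.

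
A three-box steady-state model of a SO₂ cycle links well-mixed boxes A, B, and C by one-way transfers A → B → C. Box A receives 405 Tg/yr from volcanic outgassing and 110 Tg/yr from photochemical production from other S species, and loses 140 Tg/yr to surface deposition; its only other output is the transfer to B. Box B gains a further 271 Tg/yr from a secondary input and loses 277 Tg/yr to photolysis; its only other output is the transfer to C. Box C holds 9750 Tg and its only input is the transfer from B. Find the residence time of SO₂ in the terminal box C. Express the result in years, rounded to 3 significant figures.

26.4 yr

Box A: F(A→B) = (405 + 110) − 140 = 375.00 Tg/yr.
Box B: F(B→C) = (375.00 + 271) − 277 = 369.00 Tg/yr.
Box C throughput = its input = 369.00 Tg/yr; τ = 9750 / 369.00 = 26.42 yr.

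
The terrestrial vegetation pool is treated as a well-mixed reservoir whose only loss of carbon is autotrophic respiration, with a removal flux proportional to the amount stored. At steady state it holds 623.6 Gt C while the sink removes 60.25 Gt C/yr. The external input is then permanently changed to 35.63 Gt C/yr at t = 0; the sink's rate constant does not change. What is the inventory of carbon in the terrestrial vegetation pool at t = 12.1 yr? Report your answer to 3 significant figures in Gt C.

448 Gt C

τ = M₀/F₀ = 623.6/60.25 = 10.35 yr; rate constant k = 1/τ.
New steady state M_∞ = F₁/k = F₁·τ = 35.63 × 10.35 = 368.78 Gt C.
M(t) = M_∞ + (M₀ − M_∞)·e^(−t/τ); t/τ = 12.1/10.35 = 1.169, so e^(−t/τ) = 0.3107.
M(t) = 368.78 + 254.8 × 0.3107 = 447.94 Gt C.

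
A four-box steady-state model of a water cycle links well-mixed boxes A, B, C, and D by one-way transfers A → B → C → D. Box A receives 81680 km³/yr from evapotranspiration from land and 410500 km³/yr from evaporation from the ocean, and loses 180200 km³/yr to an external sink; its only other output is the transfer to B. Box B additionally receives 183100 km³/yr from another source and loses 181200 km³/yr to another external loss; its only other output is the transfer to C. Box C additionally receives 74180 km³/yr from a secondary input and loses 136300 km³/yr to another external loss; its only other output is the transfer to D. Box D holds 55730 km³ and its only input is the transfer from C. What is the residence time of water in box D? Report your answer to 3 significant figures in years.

0.221 yr

Box A: F(A→B) = (81680 + 410500) − 180200 = 311980 km³/yr.
Box B: F(B→C) = (311980 + 183100) − 181200 = 313880 km³/yr.
Box C: F(C→D) = (313880 + 74180) − 136300 = 251760 km³/yr.
Box D throughput = its input = 251760 km³/yr; τ = 55730 / 251760 = 0.2214 yr.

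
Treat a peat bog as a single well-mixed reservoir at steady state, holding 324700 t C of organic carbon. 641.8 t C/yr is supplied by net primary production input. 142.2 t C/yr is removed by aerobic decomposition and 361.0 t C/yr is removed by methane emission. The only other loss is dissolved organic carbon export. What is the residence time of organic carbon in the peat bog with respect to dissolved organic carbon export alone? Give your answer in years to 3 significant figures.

2340 yr

At steady state ΣF_in = ΣF_out.
ΣF_in = 641.80 t C/yr.
Dissolved organic carbon export flux = ΣF_in − (142.2 + 361.0) = 641.80 − 503.2 = 138.6 t C/yr.
τ = M / F = 324700 / 138.6 = 2343 yr.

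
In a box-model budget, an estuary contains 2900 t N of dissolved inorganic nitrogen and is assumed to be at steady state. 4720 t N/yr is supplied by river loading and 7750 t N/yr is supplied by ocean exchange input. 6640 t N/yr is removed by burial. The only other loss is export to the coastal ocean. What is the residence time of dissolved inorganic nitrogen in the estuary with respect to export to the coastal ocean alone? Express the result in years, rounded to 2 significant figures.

At steady state ΣF_in = ΣF_out.
ΣF_in = 4720 + 7750 = 12470 t N/yr.
Export to the coastal ocean flux = ΣF_in − (6640) = 12470 − 6640 = 5830 t N/yr.
τ = M / F = 2900 / 5830 = 0.4974 yr.

0.50 yr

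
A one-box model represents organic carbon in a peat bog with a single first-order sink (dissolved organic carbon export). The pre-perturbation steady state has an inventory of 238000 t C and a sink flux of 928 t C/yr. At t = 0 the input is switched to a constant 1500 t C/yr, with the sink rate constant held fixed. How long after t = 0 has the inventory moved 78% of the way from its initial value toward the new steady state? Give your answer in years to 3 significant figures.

τ = M₀/F₀ = 238000/928 = 256.5 yr.
The remaining gap fraction is e^(−t/τ); 78% covered ⇒ e^(−t/τ) = 0.220.
t = −τ ln(0.220) = 256.5 × 1.514 = 388.3 yr.

388 yr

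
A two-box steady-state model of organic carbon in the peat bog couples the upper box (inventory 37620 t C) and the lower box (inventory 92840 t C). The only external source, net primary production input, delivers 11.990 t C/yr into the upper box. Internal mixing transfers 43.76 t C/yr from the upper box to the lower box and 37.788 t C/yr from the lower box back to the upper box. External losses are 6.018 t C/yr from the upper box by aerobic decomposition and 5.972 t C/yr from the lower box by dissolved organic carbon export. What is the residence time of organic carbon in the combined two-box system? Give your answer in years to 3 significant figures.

Treat the two boxes together as one reservoir: the mixing fluxes between them are internal recycling, so τ = ΣM / Σ(external losses).
M_total = 37620 + 92840 = 130460 t C.
ΣF_external_out = 6.018 + 5.972 = 11.990 t C/yr.
τ = M_total / ΣF_ext = 130460 / 11.990 = 10880 yr.

10900 yr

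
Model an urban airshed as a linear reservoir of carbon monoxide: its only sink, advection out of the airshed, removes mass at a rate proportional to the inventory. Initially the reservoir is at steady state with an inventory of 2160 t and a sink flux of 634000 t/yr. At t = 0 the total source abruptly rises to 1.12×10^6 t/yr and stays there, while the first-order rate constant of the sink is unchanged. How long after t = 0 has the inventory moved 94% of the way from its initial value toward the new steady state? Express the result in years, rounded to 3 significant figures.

τ = M₀/F₀ = 2160/634000 = 0.003407 yr.
The remaining gap fraction is e^(−t/τ); 94% covered ⇒ e^(−t/τ) = 0.0600.
t = −τ ln(0.0600) = 0.003407 × 2.813 = 0.009585 yr.

0.00959 yr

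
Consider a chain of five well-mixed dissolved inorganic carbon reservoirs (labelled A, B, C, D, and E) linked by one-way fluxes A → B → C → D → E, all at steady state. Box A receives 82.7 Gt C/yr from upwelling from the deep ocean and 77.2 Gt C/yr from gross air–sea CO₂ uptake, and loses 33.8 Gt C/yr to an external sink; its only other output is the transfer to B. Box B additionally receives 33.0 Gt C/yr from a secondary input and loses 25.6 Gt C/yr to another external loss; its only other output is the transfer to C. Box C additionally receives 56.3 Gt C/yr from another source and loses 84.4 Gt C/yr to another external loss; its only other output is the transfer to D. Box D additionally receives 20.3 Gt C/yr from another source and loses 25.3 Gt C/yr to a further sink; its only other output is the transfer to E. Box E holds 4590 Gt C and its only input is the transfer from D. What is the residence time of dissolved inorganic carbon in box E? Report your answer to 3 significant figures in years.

Box A: F(A→B) = (82.7 + 77.2) − 33.8 = 126.10 Gt C/yr.
Box B: F(B→C) = (126.10 + 33.0) − 25.6 = 133.50 Gt C/yr.
Box C: F(C→D) = (133.50 + 56.3) − 84.4 = 105.40 Gt C/yr.
Box D: F(D→E) = (105.40 + 20.3) − 25.3 = 100.40 Gt C/yr.
Box E throughput = its input = 100.40 Gt C/yr; τ = 4590 / 100.40 = 45.72 yr.

45.7 yr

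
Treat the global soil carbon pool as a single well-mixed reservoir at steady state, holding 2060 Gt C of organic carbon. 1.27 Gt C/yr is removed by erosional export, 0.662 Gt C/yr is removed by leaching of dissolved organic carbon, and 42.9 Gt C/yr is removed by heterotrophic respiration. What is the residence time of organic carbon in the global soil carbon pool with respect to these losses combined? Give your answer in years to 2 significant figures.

46 yr

Total removal = 1.270 + 0.6620 + 42.90 = 44.832 Gt C/yr.
τ = M / ΣF_out = 2060 / 44.832 = 45.95 yr.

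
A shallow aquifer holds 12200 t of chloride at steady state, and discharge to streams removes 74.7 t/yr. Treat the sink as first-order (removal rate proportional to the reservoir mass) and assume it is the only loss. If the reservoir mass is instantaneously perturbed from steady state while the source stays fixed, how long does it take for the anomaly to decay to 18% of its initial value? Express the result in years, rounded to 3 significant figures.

For a linear reservoir the anomaly decays as exp(−t/τ) with τ = M/F = 12200/74.7 = 163.3 yr.
exp(−t/τ) = 0.18 ⇒ t = −τ ln(0.18) = 163.3 × 1.715 = 280.1 yr.

280 yr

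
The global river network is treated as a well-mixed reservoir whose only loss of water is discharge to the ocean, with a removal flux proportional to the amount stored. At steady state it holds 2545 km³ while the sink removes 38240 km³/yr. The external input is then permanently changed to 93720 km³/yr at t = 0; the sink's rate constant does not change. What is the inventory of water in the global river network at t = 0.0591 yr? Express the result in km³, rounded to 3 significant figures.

Residence time τ = M₀/F₀ = 0.06655 yr. The eventual steady state is M_∞ = M₀·(F₁/F₀) = 2545 × 93720/38240 = 6237.4 km³.
The anomaly ΔM(t) = M(t) − M_∞ decays as ΔM₀·e^(−t/τ) with ΔM₀ = 2545 − 6237.4 = −3692 km³.
At t = 0.0591 yr, e^(−t/τ) = e^(−0.8880) = 0.4115, so ΔM = −1519 km³ and M = 6237.4 − 1519 = 4718.1 km³.

4720 km³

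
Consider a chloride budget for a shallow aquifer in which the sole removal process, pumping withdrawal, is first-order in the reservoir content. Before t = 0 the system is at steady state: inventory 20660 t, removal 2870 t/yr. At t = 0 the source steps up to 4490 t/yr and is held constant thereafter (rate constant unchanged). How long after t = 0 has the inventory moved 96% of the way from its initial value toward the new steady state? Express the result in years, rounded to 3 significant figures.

23.2 yr

τ = M₀/F₀ = 20660/2870 = 7.199 yr.
The remaining gap fraction is e^(−t/τ); 96% covered ⇒ e^(−t/τ) = 0.0400.
t = −τ ln(0.0400) = 7.199 × 3.219 = 23.17 yr.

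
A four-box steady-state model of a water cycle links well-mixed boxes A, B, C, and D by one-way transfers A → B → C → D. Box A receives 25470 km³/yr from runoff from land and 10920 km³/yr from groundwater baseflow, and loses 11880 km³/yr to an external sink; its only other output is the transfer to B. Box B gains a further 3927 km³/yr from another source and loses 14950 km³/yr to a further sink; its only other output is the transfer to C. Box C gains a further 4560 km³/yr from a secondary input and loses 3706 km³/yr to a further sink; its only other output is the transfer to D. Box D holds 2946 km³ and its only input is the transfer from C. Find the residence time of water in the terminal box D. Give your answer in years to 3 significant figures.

0.205 yr

Box A: F(A→B) = (25470 + 10920) − 11880 = 24510 km³/yr.
Box B: F(B→C) = (24510 + 3927) − 14950 = 13487 km³/yr.
Box C: F(C→D) = (13487 + 4560) − 3706 = 14341 km³/yr.
Box D throughput = its input = 14341 km³/yr; τ = 2946 / 14341 = 0.2054 yr.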